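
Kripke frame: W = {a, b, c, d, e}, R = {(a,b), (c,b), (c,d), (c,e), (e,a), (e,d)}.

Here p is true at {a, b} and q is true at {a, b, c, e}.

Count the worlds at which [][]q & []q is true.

3

a: [][]q is T, []q is T. ✓
b: [][]q is T, []q is T. ✓
c: [][]q is F, []q is F. ✗
d: [][]q is T, []q is T. ✓
e: [][]q is T, []q is F. ✗
Satisfying worlds: {a, b, d}.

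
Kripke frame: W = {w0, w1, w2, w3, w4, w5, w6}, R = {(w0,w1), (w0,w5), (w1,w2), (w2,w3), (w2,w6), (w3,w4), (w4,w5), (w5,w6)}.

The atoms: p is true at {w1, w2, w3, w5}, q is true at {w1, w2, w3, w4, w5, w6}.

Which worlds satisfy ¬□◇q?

w0: □◇q is T. ✗
w1: □◇q is T. ✗
w2: □◇q is F. ✓
w3: □◇q is T. ✗
w4: □◇q is T. ✗
w5: □◇q is F. ✓
w6: □◇q is T. ✗

{w2, w5}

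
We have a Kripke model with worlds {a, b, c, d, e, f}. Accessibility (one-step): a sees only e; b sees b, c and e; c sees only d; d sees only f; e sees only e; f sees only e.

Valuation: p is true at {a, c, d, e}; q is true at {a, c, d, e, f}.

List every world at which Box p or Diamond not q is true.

{a, b, c, e, f}

a: Box p is T, Diamond not q is F. ✓
b: Box p is F, Diamond not q is T. ✓
c: Box p is T, Diamond not q is F. ✓
d: Box p is F, Diamond not q is F. ✗
e: Box p is T, Diamond not q is F. ✓
f: Box p is T, Diamond not q is F. ✓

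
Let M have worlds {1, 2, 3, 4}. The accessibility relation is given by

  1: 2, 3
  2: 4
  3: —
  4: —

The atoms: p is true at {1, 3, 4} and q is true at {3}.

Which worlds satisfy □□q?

1: successors {2, 3}; □q there: 2:F, 3:T. ✗
2: successors {4}; □q there: 4:T. ✓
3: no successors, so □□q holds vacuously. ✓
4: no successors, so □□q holds vacuously. ✓

{2, 3, 4}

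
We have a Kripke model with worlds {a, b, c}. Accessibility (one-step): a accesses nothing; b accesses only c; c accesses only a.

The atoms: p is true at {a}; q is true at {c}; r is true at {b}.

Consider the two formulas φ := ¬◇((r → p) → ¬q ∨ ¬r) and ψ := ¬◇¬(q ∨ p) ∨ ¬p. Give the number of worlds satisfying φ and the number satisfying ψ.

For ¬◇((r → p) → ¬q ∨ ¬r):
a: ◇((r → p) → ¬q ∨ ¬r) is F. ✓
b: ◇((r → p) → ¬q ∨ ¬r) is T. ✗
c: ◇((r → p) → ¬q ∨ ¬r) is T. ✗
— 1 world.
For ¬◇¬(q ∨ p) ∨ ¬p:
a: ¬◇¬(q ∨ p) is T, ¬p is F. ✓
b: ¬◇¬(q ∨ p) is T, ¬p is T. ✓
c: ¬◇¬(q ∨ p) is T, ¬p is T. ✓
— 3 worlds.

1 and 3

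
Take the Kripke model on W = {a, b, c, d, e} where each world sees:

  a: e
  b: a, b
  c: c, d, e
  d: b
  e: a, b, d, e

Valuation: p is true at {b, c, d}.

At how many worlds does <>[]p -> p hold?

a: <>[]p is F, p is F. ✓
b: <>[]p is F, p is T. ✓
c: <>[]p is T, p is T. ✓
d: <>[]p is F, p is T. ✓
e: <>[]p is T, p is F. ✗
Satisfying worlds: {a, b, c, d}.

4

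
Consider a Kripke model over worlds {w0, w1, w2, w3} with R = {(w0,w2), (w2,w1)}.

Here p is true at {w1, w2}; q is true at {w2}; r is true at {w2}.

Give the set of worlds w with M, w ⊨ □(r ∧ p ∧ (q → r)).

{w0, w1, w3}

w0: successors {w2}; r ∧ p ∧ (q → r) there: w2:T. ✓
w1: no successors, so □(r ∧ p ∧ (q → r)) holds vacuously. ✓
w2: successors {w1}; r ∧ p ∧ (q → r) there: w1:F. ✗
w3: no successors, so □(r ∧ p ∧ (q → r)) holds vacuously. ✓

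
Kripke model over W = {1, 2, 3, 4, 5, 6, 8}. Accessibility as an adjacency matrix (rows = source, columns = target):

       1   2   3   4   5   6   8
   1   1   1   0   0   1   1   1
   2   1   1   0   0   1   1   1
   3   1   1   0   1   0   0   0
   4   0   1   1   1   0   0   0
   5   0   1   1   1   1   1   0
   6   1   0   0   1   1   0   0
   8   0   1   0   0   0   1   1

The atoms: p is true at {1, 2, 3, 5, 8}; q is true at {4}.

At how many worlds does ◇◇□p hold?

1: successors {1, 2, 5, 6, 8}; ◇□p there: 1:F, 2:F, 5:F, 6:F, 8:F. ✗
2: successors {1, 2, 5, 6, 8}; ◇□p there: 1:F, 2:F, 5:F, 6:F, 8:F. ✗
3: successors {1, 2, 4}; ◇□p there: 1:F, 2:F, 4:F. ✗
4: successors {2, 3, 4}; ◇□p there: 2:F, 3:F, 4:F. ✗
5: successors {2, 3, 4, 5, 6}; ◇□p there: 2:F, 3:F, 4:F, 5:F, 6:F. ✗
6: successors {1, 4, 5}; ◇□p there: 1:F, 4:F, 5:F. ✗
8: successors {2, 6, 8}; ◇□p there: 2:F, 6:F, 8:F. ✗
Satisfying worlds: ∅.

0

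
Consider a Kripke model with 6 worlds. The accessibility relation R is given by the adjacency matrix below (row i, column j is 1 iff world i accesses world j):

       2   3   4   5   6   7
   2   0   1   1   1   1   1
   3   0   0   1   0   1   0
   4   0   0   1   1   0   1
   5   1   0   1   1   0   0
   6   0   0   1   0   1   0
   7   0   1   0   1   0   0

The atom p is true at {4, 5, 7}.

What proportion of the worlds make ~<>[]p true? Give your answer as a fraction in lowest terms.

1/6

2: <>[]p is T. ✗
3: <>[]p is T. ✗
4: <>[]p is T. ✗
5: <>[]p is T. ✗
6: <>[]p is T. ✗
7: <>[]p is F. ✓
That's 1 of 6 worlds, so 1/6.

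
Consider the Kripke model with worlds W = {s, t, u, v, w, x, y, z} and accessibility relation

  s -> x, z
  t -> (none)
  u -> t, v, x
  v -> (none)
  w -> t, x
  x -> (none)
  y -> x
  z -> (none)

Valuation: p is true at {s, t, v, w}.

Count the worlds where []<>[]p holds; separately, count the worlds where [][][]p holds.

For []<>[]p:
s: successors {x, z}; <>[]p there: x:F, z:F. ✗
t: no successors, so []<>[]p holds vacuously. ✓
u: successors {t, v, x}; <>[]p there: t:F, v:F, x:F. ✗
v: no successors, so []<>[]p holds vacuously. ✓
w: successors {t, x}; <>[]p there: t:F, x:F. ✗
x: no successors, so []<>[]p holds vacuously. ✓
y: successors {x}; <>[]p there: x:F. ✗
z: no successors, so []<>[]p holds vacuously. ✓
— 4 worlds.
For [][][]p:
s: successors {x, z}; [][]p there: x:T, z:T. ✓
t: no successors, so [][][]p holds vacuously. ✓
u: successors {t, v, x}; [][]p there: t:T, v:T, x:T. ✓
v: no successors, so [][][]p holds vacuously. ✓
w: successors {t, x}; [][]p there: t:T, x:T. ✓
x: no successors, so [][][]p holds vacuously. ✓
y: successors {x}; [][]p there: x:T. ✓
z: no successors, so [][][]p holds vacuously. ✓
— 8 worlds.

4 and 8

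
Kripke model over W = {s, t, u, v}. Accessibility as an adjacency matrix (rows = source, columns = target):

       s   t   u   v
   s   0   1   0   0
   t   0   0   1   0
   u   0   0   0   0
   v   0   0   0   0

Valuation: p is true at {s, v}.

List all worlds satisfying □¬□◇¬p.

{s, u, v}

s: successors {t}; ¬□◇¬p there: t:T. ✓
t: successors {u}; ¬□◇¬p there: u:F. ✗
u: no successors, so □¬□◇¬p holds vacuously. ✓
v: no successors, so □¬□◇¬p holds vacuously. ✓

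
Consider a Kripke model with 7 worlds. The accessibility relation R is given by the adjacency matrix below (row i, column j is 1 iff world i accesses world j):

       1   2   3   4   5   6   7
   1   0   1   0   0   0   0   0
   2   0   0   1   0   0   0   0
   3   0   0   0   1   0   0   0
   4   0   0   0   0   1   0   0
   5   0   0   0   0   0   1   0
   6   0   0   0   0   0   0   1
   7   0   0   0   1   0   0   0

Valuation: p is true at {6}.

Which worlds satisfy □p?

1: successors {2}; p there: 2:F. ✗
2: successors {3}; p there: 3:F. ✗
3: successors {4}; p there: 4:F. ✗
4: successors {5}; p there: 5:F. ✗
5: successors {6}; p there: 6:T. ✓
6: successors {7}; p there: 7:F. ✗
7: successors {4}; p there: 4:F. ✗

{5}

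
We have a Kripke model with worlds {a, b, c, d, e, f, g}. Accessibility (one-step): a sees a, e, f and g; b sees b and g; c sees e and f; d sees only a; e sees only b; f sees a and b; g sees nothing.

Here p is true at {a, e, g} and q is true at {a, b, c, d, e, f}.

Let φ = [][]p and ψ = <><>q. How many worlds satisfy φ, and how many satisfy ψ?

1 and 6

For [][]p:
a: successors {a, e, f, g}; []p there: a:F, e:F, f:F, g:T. ✗
b: successors {b, g}; []p there: b:F, g:T. ✗
c: successors {e, f}; []p there: e:F, f:F. ✗
d: successors {a}; []p there: a:F. ✗
e: successors {b}; []p there: b:F. ✗
f: successors {a, b}; []p there: a:F, b:F. ✗
g: no successors, so [][]p holds vacuously. ✓
— 1 world.
For <><>q:
a: successors {a, e, f, g}; <>q there: a:T, e:T, f:T, g:F. ✓
b: successors {b, g}; <>q there: b:T, g:F. ✓
c: successors {e, f}; <>q there: e:T, f:T. ✓
d: successors {a}; <>q there: a:T. ✓
e: successors {b}; <>q there: b:T. ✓
f: successors {a, b}; <>q there: a:T, b:T. ✓
g: no successors, so <><>q fails. ✗
— 6 worlds.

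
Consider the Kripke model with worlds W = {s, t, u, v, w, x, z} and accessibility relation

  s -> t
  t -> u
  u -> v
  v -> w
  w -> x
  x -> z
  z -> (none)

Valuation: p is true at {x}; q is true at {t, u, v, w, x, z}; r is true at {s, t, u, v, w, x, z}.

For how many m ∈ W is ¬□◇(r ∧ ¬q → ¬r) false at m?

s: □◇(r ∧ ¬q → ¬r) is T. ✗
t: □◇(r ∧ ¬q → ¬r) is T. ✗
u: □◇(r ∧ ¬q → ¬r) is T. ✗
v: □◇(r ∧ ¬q → ¬r) is T. ✗
w: □◇(r ∧ ¬q → ¬r) is T. ✗
x: □◇(r ∧ ¬q → ¬r) is F. ✓
z: □◇(r ∧ ¬q → ¬r) is T. ✗
Satisfying worlds: {x}.
So ¬□◇(r ∧ ¬q → ¬r) fails at the other 6 worlds.

6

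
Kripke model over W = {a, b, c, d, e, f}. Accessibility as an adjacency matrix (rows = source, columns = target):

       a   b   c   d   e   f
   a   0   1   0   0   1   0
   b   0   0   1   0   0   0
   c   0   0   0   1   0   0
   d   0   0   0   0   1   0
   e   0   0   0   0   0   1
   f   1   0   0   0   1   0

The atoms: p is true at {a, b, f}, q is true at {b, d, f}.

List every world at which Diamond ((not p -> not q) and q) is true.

{a, e}

a: successors {b, e}; (not p -> not q) and q there: b:T, e:F. ✓
b: successors {c}; (not p -> not q) and q there: c:F. ✗
c: successors {d}; (not p -> not q) and q there: d:F. ✗
d: successors {e}; (not p -> not q) and q there: e:F. ✗
e: successors {f}; (not p -> not q) and q there: f:T. ✓
f: successors {a, e}; (not p -> not q) and q there: a:F, e:F. ✗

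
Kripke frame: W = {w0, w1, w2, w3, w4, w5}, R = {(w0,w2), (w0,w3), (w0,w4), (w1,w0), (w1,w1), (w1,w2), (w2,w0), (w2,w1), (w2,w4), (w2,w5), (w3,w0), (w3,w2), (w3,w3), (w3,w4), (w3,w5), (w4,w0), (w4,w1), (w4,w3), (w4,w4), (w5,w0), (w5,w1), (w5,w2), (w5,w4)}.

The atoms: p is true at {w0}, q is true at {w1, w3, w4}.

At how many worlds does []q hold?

w0: successors {w2, w3, w4}; q there: w2:F, w3:T, w4:T. ✗
w1: successors {w0, w1, w2}; q there: w0:F, w1:T, w2:F. ✗
w2: successors {w0, w1, w4, w5}; q there: w0:F, w1:T, w4:T, w5:F. ✗
w3: successors {w0, w2, w3, w4, w5}; q there: w0:F, w2:F, w3:T, w4:T, w5:F. ✗
w4: successors {w0, w1, w3, w4}; q there: w0:F, w1:T, w3:T, w4:T. ✗
w5: successors {w0, w1, w2, w4}; q there: w0:F, w1:T, w2:F, w4:T. ✗
Satisfying worlds: ∅.

0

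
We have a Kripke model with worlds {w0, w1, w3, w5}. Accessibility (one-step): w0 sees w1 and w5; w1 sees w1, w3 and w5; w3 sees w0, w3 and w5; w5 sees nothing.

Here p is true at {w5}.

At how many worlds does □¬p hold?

w0: successors {w1, w5}; ¬p there: w1:T, w5:F. ✗
w1: successors {w1, w3, w5}; ¬p there: w1:T, w3:T, w5:F. ✗
w3: successors {w0, w3, w5}; ¬p there: w0:T, w3:T, w5:F. ✗
w5: no successors, so □¬p holds vacuously. ✓
Satisfying worlds: {w5}.

1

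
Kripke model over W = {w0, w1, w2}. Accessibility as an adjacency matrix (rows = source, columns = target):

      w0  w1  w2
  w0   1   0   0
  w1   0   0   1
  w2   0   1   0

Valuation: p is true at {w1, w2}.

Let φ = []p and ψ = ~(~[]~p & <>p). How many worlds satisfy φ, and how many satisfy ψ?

2 and 1

For []p:
w0: successors {w0}; p there: w0:F. ✗
w1: successors {w2}; p there: w2:T. ✓
w2: successors {w1}; p there: w1:T. ✓
— 2 worlds.
For ~(~[]~p & <>p):
w0: ~[]~p & <>p is F. ✓
w1: ~[]~p & <>p is T. ✗
w2: ~[]~p & <>p is T. ✗
— 1 world.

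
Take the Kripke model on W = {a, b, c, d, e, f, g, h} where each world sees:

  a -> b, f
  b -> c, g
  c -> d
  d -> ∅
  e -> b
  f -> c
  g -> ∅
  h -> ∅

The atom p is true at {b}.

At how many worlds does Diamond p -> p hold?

a: Diamond p is T, p is F. ✗
b: Diamond p is F, p is T. ✓
c: Diamond p is F, p is F. ✓
d: Diamond p is F, p is F. ✓
e: Diamond p is T, p is F. ✗
f: Diamond p is F, p is F. ✓
g: Diamond p is F, p is F. ✓
h: Diamond p is F, p is F. ✓
Satisfying worlds: {b, c, d, f, g, h}.

6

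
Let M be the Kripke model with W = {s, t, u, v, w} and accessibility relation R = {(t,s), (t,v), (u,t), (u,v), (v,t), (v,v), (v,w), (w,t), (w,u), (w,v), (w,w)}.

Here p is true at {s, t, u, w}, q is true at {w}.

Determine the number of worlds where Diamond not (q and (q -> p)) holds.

s: no successors, so Diamond not (q and (q -> p)) fails. ✗
t: successors {s, v}; not (q and (q -> p)) there: s:T, v:T. ✓
u: successors {t, v}; not (q and (q -> p)) there: t:T, v:T. ✓
v: successors {t, v, w}; not (q and (q -> p)) there: t:T, v:T, w:F. ✓
w: successors {t, u, v, w}; not (q and (q -> p)) there: t:T, u:T, v:T, w:F. ✓
Satisfying worlds: {t, u, v, w}.

4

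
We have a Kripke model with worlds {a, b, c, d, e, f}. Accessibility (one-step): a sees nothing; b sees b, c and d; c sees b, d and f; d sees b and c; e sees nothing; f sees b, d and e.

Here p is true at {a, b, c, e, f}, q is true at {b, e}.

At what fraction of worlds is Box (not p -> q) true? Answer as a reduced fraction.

a: no successors, so Box (not p -> q) holds vacuously. ✓
b: successors {b, c, d}; not p -> q there: b:T, c:T, d:F. ✗
c: successors {b, d, f}; not p -> q there: b:T, d:F, f:T. ✗
d: successors {b, c}; not p -> q there: b:T, c:T. ✓
e: no successors, so Box (not p -> q) holds vacuously. ✓
f: successors {b, d, e}; not p -> q there: b:T, d:F, e:T. ✗
That's 3 of 6 worlds, so 3/6 = 1/2.

1/2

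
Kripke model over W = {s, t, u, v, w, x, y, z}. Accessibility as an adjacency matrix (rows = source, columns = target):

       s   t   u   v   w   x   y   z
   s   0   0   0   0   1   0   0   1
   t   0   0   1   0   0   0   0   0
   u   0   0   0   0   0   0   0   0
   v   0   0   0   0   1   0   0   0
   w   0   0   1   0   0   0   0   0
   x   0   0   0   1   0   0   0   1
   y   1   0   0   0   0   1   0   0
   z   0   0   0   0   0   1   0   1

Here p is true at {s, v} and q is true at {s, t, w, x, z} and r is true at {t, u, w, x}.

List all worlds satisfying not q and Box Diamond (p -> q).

{u, v, y}

s: not q is F, Box Diamond (p -> q) is T. ✗
t: not q is F, Box Diamond (p -> q) is F. ✗
u: not q is T, Box Diamond (p -> q) is T. ✓
v: not q is T, Box Diamond (p -> q) is T. ✓
w: not q is F, Box Diamond (p -> q) is F. ✗
x: not q is F, Box Diamond (p -> q) is T. ✗
y: not q is T, Box Diamond (p -> q) is T. ✓
z: not q is F, Box Diamond (p -> q) is T. ✗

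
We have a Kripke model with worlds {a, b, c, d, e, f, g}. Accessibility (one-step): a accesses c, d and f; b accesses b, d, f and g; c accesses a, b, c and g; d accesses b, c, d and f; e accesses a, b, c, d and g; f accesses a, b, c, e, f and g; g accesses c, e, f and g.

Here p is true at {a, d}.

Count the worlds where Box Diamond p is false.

a: successors {c, d, f}; Diamond p there: c:T, d:T, f:T. ✓
b: successors {b, d, f, g}; Diamond p there: b:T, d:T, f:T, g:F. ✗
c: successors {a, b, c, g}; Diamond p there: a:T, b:T, c:T, g:F. ✗
d: successors {b, c, d, f}; Diamond p there: b:T, c:T, d:T, f:T. ✓
e: successors {a, b, c, d, g}; Diamond p there: a:T, b:T, c:T, d:T, g:F. ✗
f: successors {a, b, c, e, f, g}; Diamond p there: a:T, b:T, c:T, e:T, f:T, g:F. ✗
g: successors {c, e, f, g}; Diamond p there: c:T, e:T, f:T, g:F. ✗
Satisfying worlds: {a, d}.
So Box Diamond p fails at the other 5 worlds.

5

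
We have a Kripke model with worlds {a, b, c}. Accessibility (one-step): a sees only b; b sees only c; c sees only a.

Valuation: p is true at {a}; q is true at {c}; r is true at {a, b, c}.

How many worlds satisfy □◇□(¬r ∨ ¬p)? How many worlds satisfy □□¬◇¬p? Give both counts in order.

For □◇□(¬r ∨ ¬p):
a: successors {b}; ◇□(¬r ∨ ¬p) there: b:F. ✗
b: successors {c}; ◇□(¬r ∨ ¬p) there: c:T. ✓
c: successors {a}; ◇□(¬r ∨ ¬p) there: a:T. ✓
— 2 worlds.
For □□¬◇¬p:
a: successors {b}; □¬◇¬p there: b:T. ✓
b: successors {c}; □¬◇¬p there: c:F. ✗
c: successors {a}; □¬◇¬p there: a:F. ✗
— 1 world.

2 and 1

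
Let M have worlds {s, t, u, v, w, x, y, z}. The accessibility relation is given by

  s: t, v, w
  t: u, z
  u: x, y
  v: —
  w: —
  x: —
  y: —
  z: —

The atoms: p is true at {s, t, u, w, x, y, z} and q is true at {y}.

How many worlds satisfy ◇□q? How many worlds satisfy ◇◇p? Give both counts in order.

For ◇□q:
s: successors {t, v, w}; □q there: t:F, v:T, w:T. ✓
t: successors {u, z}; □q there: u:F, z:T. ✓
u: successors {x, y}; □q there: x:T, y:T. ✓
v: no successors, so ◇□q fails. ✗
w: no successors, so ◇□q fails. ✗
x: no successors, so ◇□q fails. ✗
y: no successors, so ◇□q fails. ✗
z: no successors, so ◇□q fails. ✗
— 3 worlds.
For ◇◇p:
s: successors {t, v, w}; ◇p there: t:T, v:F, w:F. ✓
t: successors {u, z}; ◇p there: u:T, z:F. ✓
u: successors {x, y}; ◇p there: x:F, y:F. ✗
v: no successors, so ◇◇p fails. ✗
w: no successors, so ◇◇p fails. ✗
x: no successors, so ◇◇p fails. ✗
y: no successors, so ◇◇p fails. ✗
z: no successors, so ◇◇p fails. ✗
— 2 worlds.

3 and 2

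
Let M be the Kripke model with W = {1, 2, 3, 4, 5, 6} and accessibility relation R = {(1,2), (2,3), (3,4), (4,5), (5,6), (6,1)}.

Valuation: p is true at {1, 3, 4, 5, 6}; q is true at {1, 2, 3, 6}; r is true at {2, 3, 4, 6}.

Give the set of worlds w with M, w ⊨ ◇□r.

{1, 2, 4, 6}

1: successors {2}; □r there: 2:T. ✓
2: successors {3}; □r there: 3:T. ✓
3: successors {4}; □r there: 4:F. ✗
4: successors {5}; □r there: 5:T. ✓
5: successors {6}; □r there: 6:F. ✗
6: successors {1}; □r there: 1:T. ✓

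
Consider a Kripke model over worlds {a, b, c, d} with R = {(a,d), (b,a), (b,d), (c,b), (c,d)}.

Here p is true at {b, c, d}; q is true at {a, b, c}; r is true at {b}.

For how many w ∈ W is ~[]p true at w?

a: []p is T. ✗
b: []p is F. ✓
c: []p is T. ✗
d: []p is T. ✗
Satisfying worlds: {b}.

1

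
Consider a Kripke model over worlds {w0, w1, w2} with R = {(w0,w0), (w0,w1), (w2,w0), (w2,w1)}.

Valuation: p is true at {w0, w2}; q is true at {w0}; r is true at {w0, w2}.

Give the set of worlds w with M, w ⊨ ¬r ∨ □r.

{w1}

w0: ¬r is F, □r is F. ✗
w1: ¬r is T, □r is T. ✓
w2: ¬r is F, □r is F. ✗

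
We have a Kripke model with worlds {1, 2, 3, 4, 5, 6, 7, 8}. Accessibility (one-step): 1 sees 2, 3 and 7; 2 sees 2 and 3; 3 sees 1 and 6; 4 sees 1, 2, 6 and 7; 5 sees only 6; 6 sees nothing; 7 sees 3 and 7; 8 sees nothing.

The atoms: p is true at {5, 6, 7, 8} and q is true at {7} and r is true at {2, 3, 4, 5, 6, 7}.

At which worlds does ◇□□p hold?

1: successors {2, 3, 7}; □□p there: 2:F, 3:F, 7:F. ✗
2: successors {2, 3}; □□p there: 2:F, 3:F. ✗
3: successors {1, 6}; □□p there: 1:F, 6:T. ✓
4: successors {1, 2, 6, 7}; □□p there: 1:F, 2:F, 6:T, 7:F. ✓
5: successors {6}; □□p there: 6:T. ✓
6: no successors, so ◇□□p fails. ✗
7: successors {3, 7}; □□p there: 3:F, 7:F. ✗
8: no successors, so ◇□□p fails. ✗

{3, 4, 5}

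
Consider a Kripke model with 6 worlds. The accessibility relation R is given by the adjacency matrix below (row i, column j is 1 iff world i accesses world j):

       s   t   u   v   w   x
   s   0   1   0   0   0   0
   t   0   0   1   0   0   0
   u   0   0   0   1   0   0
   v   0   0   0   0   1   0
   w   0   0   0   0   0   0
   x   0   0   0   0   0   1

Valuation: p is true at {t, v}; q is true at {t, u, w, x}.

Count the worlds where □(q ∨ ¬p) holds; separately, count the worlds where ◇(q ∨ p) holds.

5 and 5

For □(q ∨ ¬p):
s: successors {t}; q ∨ ¬p there: t:T. ✓
t: successors {u}; q ∨ ¬p there: u:T. ✓
u: successors {v}; q ∨ ¬p there: v:F. ✗
v: successors {w}; q ∨ ¬p there: w:T. ✓
w: no successors, so □(q ∨ ¬p) holds vacuously. ✓
x: successors {x}; q ∨ ¬p there: x:T. ✓
— 5 worlds.
For ◇(q ∨ p):
s: successors {t}; q ∨ p there: t:T. ✓
t: successors {u}; q ∨ p there: u:T. ✓
u: successors {v}; q ∨ p there: v:T. ✓
v: successors {w}; q ∨ p there: w:T. ✓
w: no successors, so ◇(q ∨ p) fails. ✗
x: successors {x}; q ∨ p there: x:T. ✓
— 5 worlds.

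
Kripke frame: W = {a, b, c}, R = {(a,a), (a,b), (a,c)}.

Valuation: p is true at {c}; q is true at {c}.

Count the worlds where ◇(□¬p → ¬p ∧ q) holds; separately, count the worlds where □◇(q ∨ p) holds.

1 and 2

For ◇(□¬p → ¬p ∧ q):
a: successors {a, b, c}; □¬p → ¬p ∧ q there: a:T, b:F, c:F. ✓
b: no successors, so ◇(□¬p → ¬p ∧ q) fails. ✗
c: no successors, so ◇(□¬p → ¬p ∧ q) fails. ✗
— 1 world.
For □◇(q ∨ p):
a: successors {a, b, c}; ◇(q ∨ p) there: a:T, b:F, c:F. ✗
b: no successors, so □◇(q ∨ p) holds vacuously. ✓
c: no successors, so □◇(q ∨ p) holds vacuously. ✓
— 2 worlds.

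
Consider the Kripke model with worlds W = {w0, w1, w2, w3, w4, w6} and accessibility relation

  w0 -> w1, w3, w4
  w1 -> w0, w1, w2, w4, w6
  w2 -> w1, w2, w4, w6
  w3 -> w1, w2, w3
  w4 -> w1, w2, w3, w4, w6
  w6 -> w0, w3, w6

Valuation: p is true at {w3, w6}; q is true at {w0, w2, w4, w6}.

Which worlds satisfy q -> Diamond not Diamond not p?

w0: q is T, Diamond not Diamond not p is F. ✗
w1: q is F, Diamond not Diamond not p is F. ✓
w2: q is T, Diamond not Diamond not p is F. ✗
w3: q is F, Diamond not Diamond not p is F. ✓
w4: q is T, Diamond not Diamond not p is F. ✗
w6: q is T, Diamond not Diamond not p is F. ✗

{w1, w3}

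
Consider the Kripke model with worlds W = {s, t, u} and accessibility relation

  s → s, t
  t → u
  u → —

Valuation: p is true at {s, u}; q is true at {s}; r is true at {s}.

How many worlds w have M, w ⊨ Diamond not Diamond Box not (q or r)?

1

s: successors {s, t}; not Diamond Box not (q or r) there: s:F, t:F. ✗
t: successors {u}; not Diamond Box not (q or r) there: u:T. ✓
u: no successors, so Diamond not Diamond Box not (q or r) fails. ✗
Satisfying worlds: {t}.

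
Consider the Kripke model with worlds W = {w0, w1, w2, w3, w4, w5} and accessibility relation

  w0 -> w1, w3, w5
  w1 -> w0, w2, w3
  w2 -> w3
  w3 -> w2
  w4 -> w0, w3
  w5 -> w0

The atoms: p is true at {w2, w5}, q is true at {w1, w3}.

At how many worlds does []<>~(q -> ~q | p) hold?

w0: successors {w1, w3, w5}; <>~(q -> ~q | p) there: w1:T, w3:F, w5:F. ✗
w1: successors {w0, w2, w3}; <>~(q -> ~q | p) there: w0:T, w2:T, w3:F. ✗
w2: successors {w3}; <>~(q -> ~q | p) there: w3:F. ✗
w3: successors {w2}; <>~(q -> ~q | p) there: w2:T. ✓
w4: successors {w0, w3}; <>~(q -> ~q | p) there: w0:T, w3:F. ✗
w5: successors {w0}; <>~(q -> ~q | p) there: w0:T. ✓
Satisfying worlds: {w3, w5}.

2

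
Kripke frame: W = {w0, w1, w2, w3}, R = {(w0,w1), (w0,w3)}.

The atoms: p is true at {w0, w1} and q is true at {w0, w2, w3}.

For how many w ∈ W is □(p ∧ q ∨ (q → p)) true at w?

w0: successors {w1, w3}; p ∧ q ∨ (q → p) there: w1:T, w3:F. ✗
w1: no successors, so □(p ∧ q ∨ (q → p)) holds vacuously. ✓
w2: no successors, so □(p ∧ q ∨ (q → p)) holds vacuously. ✓
w3: no successors, so □(p ∧ q ∨ (q → p)) holds vacuously. ✓
Satisfying worlds: {w1, w2, w3}.

3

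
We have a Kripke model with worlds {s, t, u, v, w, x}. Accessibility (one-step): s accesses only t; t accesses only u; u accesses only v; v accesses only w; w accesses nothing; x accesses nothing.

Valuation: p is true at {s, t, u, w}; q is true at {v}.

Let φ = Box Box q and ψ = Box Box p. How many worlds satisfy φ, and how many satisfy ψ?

For Box Box q:
s: successors {t}; Box q there: t:F. ✗
t: successors {u}; Box q there: u:T. ✓
u: successors {v}; Box q there: v:F. ✗
v: successors {w}; Box q there: w:T. ✓
w: no successors, so Box Box q holds vacuously. ✓
x: no successors, so Box Box q holds vacuously. ✓
— 4 worlds.
For Box Box p:
s: successors {t}; Box p there: t:T. ✓
t: successors {u}; Box p there: u:F. ✗
u: successors {v}; Box p there: v:T. ✓
v: successors {w}; Box p there: w:T. ✓
w: no successors, so Box Box p holds vacuously. ✓
x: no successors, so Box Box p holds vacuously. ✓
— 5 worlds.

4 and 5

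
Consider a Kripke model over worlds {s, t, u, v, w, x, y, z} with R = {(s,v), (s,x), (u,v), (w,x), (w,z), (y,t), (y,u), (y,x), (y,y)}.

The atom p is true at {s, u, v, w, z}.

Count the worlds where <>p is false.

s: successors {v, x}; p there: v:T, x:F. ✓
t: no successors, so <>p fails. ✗
u: successors {v}; p there: v:T. ✓
v: no successors, so <>p fails. ✗
w: successors {x, z}; p there: x:F, z:T. ✓
x: no successors, so <>p fails. ✗
y: successors {t, u, x, y}; p there: t:F, u:T, x:F, y:F. ✓
z: no successors, so <>p fails. ✗
Satisfying worlds: {s, u, w, y}.
So <>p fails at the other 4 worlds.

4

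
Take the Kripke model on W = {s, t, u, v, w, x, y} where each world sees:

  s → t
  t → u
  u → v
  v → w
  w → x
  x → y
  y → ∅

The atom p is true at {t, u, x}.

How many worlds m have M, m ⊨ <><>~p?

3

s: successors {t}; <>~p there: t:F. ✗
t: successors {u}; <>~p there: u:T. ✓
u: successors {v}; <>~p there: v:T. ✓
v: successors {w}; <>~p there: w:F. ✗
w: successors {x}; <>~p there: x:T. ✓
x: successors {y}; <>~p there: y:F. ✗
y: no successors, so <><>~p fails. ✗
Satisfying worlds: {t, u, w}.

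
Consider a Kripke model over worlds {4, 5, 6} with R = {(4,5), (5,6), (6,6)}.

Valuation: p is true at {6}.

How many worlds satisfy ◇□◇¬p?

0

4: successors {5}; □◇¬p there: 5:F. ✗
5: successors {6}; □◇¬p there: 6:F. ✗
6: successors {6}; □◇¬p there: 6:F. ✗
Satisfying worlds: ∅.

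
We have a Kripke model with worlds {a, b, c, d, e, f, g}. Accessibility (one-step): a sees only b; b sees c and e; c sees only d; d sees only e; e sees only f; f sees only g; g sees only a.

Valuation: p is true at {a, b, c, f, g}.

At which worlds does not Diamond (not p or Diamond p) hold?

a: Diamond (not p or Diamond p) is T. ✗
b: Diamond (not p or Diamond p) is T. ✗
c: Diamond (not p or Diamond p) is T. ✗
d: Diamond (not p or Diamond p) is T. ✗
e: Diamond (not p or Diamond p) is T. ✗
f: Diamond (not p or Diamond p) is T. ✗
g: Diamond (not p or Diamond p) is T. ✗

∅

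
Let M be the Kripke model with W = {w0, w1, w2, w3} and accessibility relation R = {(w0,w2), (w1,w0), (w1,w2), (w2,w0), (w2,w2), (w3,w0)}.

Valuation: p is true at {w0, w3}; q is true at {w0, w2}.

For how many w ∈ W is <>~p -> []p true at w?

1

w0: <>~p is T, []p is F. ✗
w1: <>~p is T, []p is F. ✗
w2: <>~p is T, []p is F. ✗
w3: <>~p is F, []p is T. ✓
Satisfying worlds: {w3}.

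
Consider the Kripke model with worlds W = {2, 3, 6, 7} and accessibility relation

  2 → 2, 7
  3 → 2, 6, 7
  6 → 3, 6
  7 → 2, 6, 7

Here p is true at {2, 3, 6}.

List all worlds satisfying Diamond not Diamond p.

∅

2: successors {2, 7}; not Diamond p there: 2:F, 7:F. ✗
3: successors {2, 6, 7}; not Diamond p there: 2:F, 6:F, 7:F. ✗
6: successors {3, 6}; not Diamond p there: 3:F, 6:F. ✗
7: successors {2, 6, 7}; not Diamond p there: 2:F, 6:F, 7:F. ✗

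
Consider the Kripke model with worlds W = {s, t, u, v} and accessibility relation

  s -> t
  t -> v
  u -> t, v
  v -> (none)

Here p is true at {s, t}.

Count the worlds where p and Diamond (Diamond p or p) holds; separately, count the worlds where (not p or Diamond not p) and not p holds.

1 and 2

For p and Diamond (Diamond p or p):
s: p is T, Diamond (Diamond p or p) is T. ✓
t: p is T, Diamond (Diamond p or p) is F. ✗
u: p is F, Diamond (Diamond p or p) is T. ✗
v: p is F, Diamond (Diamond p or p) is F. ✗
— 1 world.
For (not p or Diamond not p) and not p:
s: not p or Diamond not p is F, not p is F. ✗
t: not p or Diamond not p is T, not p is F. ✗
u: not p or Diamond not p is T, not p is T. ✓
v: not p or Diamond not p is T, not p is T. ✓
— 2 worlds.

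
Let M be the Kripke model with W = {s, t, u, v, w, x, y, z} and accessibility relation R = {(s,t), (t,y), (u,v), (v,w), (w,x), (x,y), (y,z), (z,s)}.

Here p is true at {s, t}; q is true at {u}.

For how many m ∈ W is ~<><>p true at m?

s: <><>p is F. ✓
t: <><>p is F. ✓
u: <><>p is F. ✓
v: <><>p is F. ✓
w: <><>p is F. ✓
x: <><>p is F. ✓
y: <><>p is T. ✗
z: <><>p is T. ✗
Satisfying worlds: {s, t, u, v, w, x}.

6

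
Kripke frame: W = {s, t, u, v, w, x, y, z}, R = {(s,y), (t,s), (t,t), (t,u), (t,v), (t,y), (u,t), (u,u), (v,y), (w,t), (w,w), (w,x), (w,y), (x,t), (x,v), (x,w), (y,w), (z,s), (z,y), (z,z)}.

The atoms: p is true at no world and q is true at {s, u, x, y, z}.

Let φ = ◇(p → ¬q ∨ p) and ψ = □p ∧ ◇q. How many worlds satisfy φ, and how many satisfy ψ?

8 and 0

For ◇(p → ¬q ∨ p):
s: successors {y}; p → ¬q ∨ p there: y:T. ✓
t: successors {s, t, u, v, y}; p → ¬q ∨ p there: s:T, t:T, u:T, v:T, y:T. ✓
u: successors {t, u}; p → ¬q ∨ p there: t:T, u:T. ✓
v: successors {y}; p → ¬q ∨ p there: y:T. ✓
w: successors {t, w, x, y}; p → ¬q ∨ p there: t:T, w:T, x:T, y:T. ✓
x: successors {t, v, w}; p → ¬q ∨ p there: t:T, v:T, w:T. ✓
y: successors {w}; p → ¬q ∨ p there: w:T. ✓
z: successors {s, y, z}; p → ¬q ∨ p there: s:T, y:T, z:T. ✓
— 8 worlds.
For □p ∧ ◇q:
s: □p is F, ◇q is T. ✗
t: □p is F, ◇q is T. ✗
u: □p is F, ◇q is T. ✗
v: □p is F, ◇q is T. ✗
w: □p is F, ◇q is T. ✗
x: □p is F, ◇q is F. ✗
y: □p is F, ◇q is F. ✗
z: □p is F, ◇q is T. ✗
— 0 worlds.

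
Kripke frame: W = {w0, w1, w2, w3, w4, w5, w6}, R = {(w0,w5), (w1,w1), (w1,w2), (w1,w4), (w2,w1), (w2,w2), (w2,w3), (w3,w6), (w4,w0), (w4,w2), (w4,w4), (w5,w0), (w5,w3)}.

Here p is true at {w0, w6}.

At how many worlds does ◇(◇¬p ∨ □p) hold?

w0: successors {w5}; ◇¬p ∨ □p there: w5:T. ✓
w1: successors {w1, w2, w4}; ◇¬p ∨ □p there: w1:T, w2:T, w4:T. ✓
w2: successors {w1, w2, w3}; ◇¬p ∨ □p there: w1:T, w2:T, w3:T. ✓
w3: successors {w6}; ◇¬p ∨ □p there: w6:T. ✓
w4: successors {w0, w2, w4}; ◇¬p ∨ □p there: w0:T, w2:T, w4:T. ✓
w5: successors {w0, w3}; ◇¬p ∨ □p there: w0:T, w3:T. ✓
w6: no successors, so ◇(◇¬p ∨ □p) fails. ✗
Satisfying worlds: {w0, w1, w2, w3, w4, w5}.

6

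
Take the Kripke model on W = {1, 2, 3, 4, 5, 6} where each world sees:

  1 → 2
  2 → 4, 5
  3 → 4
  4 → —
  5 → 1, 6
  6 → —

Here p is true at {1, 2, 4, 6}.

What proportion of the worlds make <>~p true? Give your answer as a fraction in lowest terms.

1/6

1: successors {2}; ~p there: 2:F. ✗
2: successors {4, 5}; ~p there: 4:F, 5:T. ✓
3: successors {4}; ~p there: 4:F. ✗
4: no successors, so <>~p fails. ✗
5: successors {1, 6}; ~p there: 1:F, 6:F. ✗
6: no successors, so <>~p fails. ✗
That's 1 of 6 worlds, so 1/6.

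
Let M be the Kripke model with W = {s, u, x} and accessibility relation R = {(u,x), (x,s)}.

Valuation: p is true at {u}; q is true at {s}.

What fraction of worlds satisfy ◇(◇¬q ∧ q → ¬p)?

s: no successors, so ◇(◇¬q ∧ q → ¬p) fails. ✗
u: successors {x}; ◇¬q ∧ q → ¬p there: x:T. ✓
x: successors {s}; ◇¬q ∧ q → ¬p there: s:T. ✓
That's 2 of 3 worlds, so 2/3.

2/3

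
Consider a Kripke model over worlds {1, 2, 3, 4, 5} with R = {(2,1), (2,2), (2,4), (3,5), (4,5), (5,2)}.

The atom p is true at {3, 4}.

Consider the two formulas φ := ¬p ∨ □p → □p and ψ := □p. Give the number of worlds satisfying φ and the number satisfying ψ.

3 and 1

For ¬p ∨ □p → □p:
1: ¬p ∨ □p is T, □p is T. ✓
2: ¬p ∨ □p is T, □p is F. ✗
3: ¬p ∨ □p is F, □p is F. ✓
4: ¬p ∨ □p is F, □p is F. ✓
5: ¬p ∨ □p is T, □p is F. ✗
— 3 worlds.
For □p:
1: no successors, so □p holds vacuously. ✓
2: successors {1, 2, 4}; p there: 1:F, 2:F, 4:T. ✗
3: successors {5}; p there: 5:F. ✗
4: successors {5}; p there: 5:F. ✗
5: successors {2}; p there: 2:F. ✗
— 1 world.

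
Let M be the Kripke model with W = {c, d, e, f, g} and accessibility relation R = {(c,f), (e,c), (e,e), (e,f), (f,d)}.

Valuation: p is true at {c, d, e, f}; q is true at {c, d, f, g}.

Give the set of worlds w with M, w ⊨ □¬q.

c: successors {f}; ¬q there: f:F. ✗
d: no successors, so □¬q holds vacuously. ✓
e: successors {c, e, f}; ¬q there: c:F, e:T, f:F. ✗
f: successors {d}; ¬q there: d:F. ✗
g: no successors, so □¬q holds vacuously. ✓

{d, g}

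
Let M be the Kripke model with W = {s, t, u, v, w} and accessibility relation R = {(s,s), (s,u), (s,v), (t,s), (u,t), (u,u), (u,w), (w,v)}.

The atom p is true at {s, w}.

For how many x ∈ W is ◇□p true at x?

3

s: successors {s, u, v}; □p there: s:F, u:F, v:T. ✓
t: successors {s}; □p there: s:F. ✗
u: successors {t, u, w}; □p there: t:T, u:F, w:F. ✓
v: no successors, so ◇□p fails. ✗
w: successors {v}; □p there: v:T. ✓
Satisfying worlds: {s, u, w}.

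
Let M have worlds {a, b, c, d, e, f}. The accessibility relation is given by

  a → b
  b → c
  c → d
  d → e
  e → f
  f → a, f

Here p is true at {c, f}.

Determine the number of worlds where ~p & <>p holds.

2

a: ~p is T, <>p is F. ✗
b: ~p is T, <>p is T. ✓
c: ~p is F, <>p is F. ✗
d: ~p is T, <>p is F. ✗
e: ~p is T, <>p is T. ✓
f: ~p is F, <>p is T. ✗
Satisfying worlds: {b, e}.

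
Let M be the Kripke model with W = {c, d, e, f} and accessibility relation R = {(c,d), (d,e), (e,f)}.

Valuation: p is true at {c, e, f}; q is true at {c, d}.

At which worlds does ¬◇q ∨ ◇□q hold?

{d, e, f}

c: ¬◇q is F, ◇□q is F. ✗
d: ¬◇q is T, ◇□q is F. ✓
e: ¬◇q is T, ◇□q is T. ✓
f: ¬◇q is T, ◇□q is F. ✓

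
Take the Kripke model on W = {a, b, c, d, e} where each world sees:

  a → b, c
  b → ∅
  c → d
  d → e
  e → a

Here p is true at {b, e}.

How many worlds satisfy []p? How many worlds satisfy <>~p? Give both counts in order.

2 and 3

For []p:
a: successors {b, c}; p there: b:T, c:F. ✗
b: no successors, so []p holds vacuously. ✓
c: successors {d}; p there: d:F. ✗
d: successors {e}; p there: e:T. ✓
e: successors {a}; p there: a:F. ✗
— 2 worlds.
For <>~p:
a: successors {b, c}; ~p there: b:F, c:T. ✓
b: no successors, so <>~p fails. ✗
c: successors {d}; ~p there: d:T. ✓
d: successors {e}; ~p there: e:F. ✗
e: successors {a}; ~p there: a:T. ✓
— 3 worlds.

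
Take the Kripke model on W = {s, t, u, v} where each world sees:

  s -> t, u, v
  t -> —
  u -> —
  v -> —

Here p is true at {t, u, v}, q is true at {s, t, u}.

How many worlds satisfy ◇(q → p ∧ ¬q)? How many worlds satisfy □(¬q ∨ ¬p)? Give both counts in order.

For ◇(q → p ∧ ¬q):
s: successors {t, u, v}; q → p ∧ ¬q there: t:F, u:F, v:T. ✓
t: no successors, so ◇(q → p ∧ ¬q) fails. ✗
u: no successors, so ◇(q → p ∧ ¬q) fails. ✗
v: no successors, so ◇(q → p ∧ ¬q) fails. ✗
— 1 world.
For □(¬q ∨ ¬p):
s: successors {t, u, v}; ¬q ∨ ¬p there: t:F, u:F, v:T. ✗
t: no successors, so □(¬q ∨ ¬p) holds vacuously. ✓
u: no successors, so □(¬q ∨ ¬p) holds vacuously. ✓
v: no successors, so □(¬q ∨ ¬p) holds vacuously. ✓
— 3 worlds.

1 and 3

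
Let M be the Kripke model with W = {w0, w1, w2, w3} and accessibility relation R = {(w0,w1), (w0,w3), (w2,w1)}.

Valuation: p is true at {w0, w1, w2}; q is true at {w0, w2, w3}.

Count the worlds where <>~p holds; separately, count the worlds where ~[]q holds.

1 and 2

For <>~p:
w0: successors {w1, w3}; ~p there: w1:F, w3:T. ✓
w1: no successors, so <>~p fails. ✗
w2: successors {w1}; ~p there: w1:F. ✗
w3: no successors, so <>~p fails. ✗
— 1 world.
For ~[]q:
w0: []q is F. ✓
w1: []q is T. ✗
w2: []q is F. ✓
w3: []q is T. ✗
— 2 worlds.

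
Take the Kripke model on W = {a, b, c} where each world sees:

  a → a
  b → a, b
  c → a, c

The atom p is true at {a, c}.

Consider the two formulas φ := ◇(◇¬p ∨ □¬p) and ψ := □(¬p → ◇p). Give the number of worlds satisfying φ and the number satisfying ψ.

For ◇(◇¬p ∨ □¬p):
a: successors {a}; ◇¬p ∨ □¬p there: a:F. ✗
b: successors {a, b}; ◇¬p ∨ □¬p there: a:F, b:T. ✓
c: successors {a, c}; ◇¬p ∨ □¬p there: a:F, c:F. ✗
— 1 world.
For □(¬p → ◇p):
a: successors {a}; ¬p → ◇p there: a:T. ✓
b: successors {a, b}; ¬p → ◇p there: a:T, b:T. ✓
c: successors {a, c}; ¬p → ◇p there: a:T, c:T. ✓
— 3 worlds.

1 and 3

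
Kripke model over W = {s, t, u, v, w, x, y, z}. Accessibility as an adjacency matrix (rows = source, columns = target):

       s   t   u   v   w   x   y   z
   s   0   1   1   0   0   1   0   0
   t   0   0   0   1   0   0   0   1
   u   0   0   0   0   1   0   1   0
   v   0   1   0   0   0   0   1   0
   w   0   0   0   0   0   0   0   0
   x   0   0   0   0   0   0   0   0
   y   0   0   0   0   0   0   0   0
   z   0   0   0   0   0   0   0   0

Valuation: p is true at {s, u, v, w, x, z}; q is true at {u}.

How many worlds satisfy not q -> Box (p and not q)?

s: not q is T, Box (p and not q) is F. ✗
t: not q is T, Box (p and not q) is T. ✓
u: not q is F, Box (p and not q) is F. ✓
v: not q is T, Box (p and not q) is F. ✗
w: not q is T, Box (p and not q) is T. ✓
x: not q is T, Box (p and not q) is T. ✓
y: not q is T, Box (p and not q) is T. ✓
z: not q is T, Box (p and not q) is T. ✓
Satisfying worlds: {t, u, w, x, y, z}.

6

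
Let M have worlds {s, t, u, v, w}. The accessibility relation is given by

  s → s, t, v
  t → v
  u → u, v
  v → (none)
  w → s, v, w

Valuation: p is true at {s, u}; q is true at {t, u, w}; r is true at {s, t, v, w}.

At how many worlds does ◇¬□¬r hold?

3

s: successors {s, t, v}; ¬□¬r there: s:T, t:T, v:F. ✓
t: successors {v}; ¬□¬r there: v:F. ✗
u: successors {u, v}; ¬□¬r there: u:T, v:F. ✓
v: no successors, so ◇¬□¬r fails. ✗
w: successors {s, v, w}; ¬□¬r there: s:T, v:F, w:T. ✓
Satisfying worlds: {s, u, w}.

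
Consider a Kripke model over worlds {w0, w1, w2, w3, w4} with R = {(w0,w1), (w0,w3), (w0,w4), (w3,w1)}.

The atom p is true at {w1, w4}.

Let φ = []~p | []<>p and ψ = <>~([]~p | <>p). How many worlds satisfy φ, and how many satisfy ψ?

For []~p | []<>p:
w0: []~p is F, []<>p is F. ✗
w1: []~p is T, []<>p is T. ✓
w2: []~p is T, []<>p is T. ✓
w3: []~p is F, []<>p is F. ✗
w4: []~p is T, []<>p is T. ✓
— 3 worlds.
For <>~([]~p | <>p):
w0: successors {w1, w3, w4}; ~([]~p | <>p) there: w1:F, w3:F, w4:F. ✗
w1: no successors, so <>~([]~p | <>p) fails. ✗
w2: no successors, so <>~([]~p | <>p) fails. ✗
w3: successors {w1}; ~([]~p | <>p) there: w1:F. ✗
w4: no successors, so <>~([]~p | <>p) fails. ✗
— 0 worlds.

3 and 0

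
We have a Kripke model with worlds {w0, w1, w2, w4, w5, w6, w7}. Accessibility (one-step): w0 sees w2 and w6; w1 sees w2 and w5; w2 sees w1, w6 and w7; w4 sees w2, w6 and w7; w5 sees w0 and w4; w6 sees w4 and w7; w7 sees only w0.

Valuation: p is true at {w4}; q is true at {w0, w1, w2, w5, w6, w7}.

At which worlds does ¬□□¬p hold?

w0: □□¬p is F. ✓
w1: □□¬p is F. ✓
w2: □□¬p is F. ✓
w4: □□¬p is F. ✓
w5: □□¬p is T. ✗
w6: □□¬p is T. ✗
w7: □□¬p is T. ✗

{w0, w1, w2, w4}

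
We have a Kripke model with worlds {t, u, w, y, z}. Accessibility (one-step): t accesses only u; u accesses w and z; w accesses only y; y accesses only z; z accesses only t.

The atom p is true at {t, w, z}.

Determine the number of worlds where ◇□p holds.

4

t: successors {u}; □p there: u:T. ✓
u: successors {w, z}; □p there: w:F, z:T. ✓
w: successors {y}; □p there: y:T. ✓
y: successors {z}; □p there: z:T. ✓
z: successors {t}; □p there: t:F. ✗
Satisfying worlds: {t, u, w, y}.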